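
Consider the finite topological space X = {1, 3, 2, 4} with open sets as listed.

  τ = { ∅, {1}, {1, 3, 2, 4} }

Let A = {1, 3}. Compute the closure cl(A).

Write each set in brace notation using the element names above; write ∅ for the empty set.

{1, 3, 2, 4}

complement {2, 4}; its interior ∅; cl(A) = X∖∅ = {1, 3, 2, 4}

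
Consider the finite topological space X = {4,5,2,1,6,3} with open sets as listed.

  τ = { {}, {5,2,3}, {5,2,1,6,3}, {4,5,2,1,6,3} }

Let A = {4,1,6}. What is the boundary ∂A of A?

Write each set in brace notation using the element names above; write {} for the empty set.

open subsets of A: {}; so int(A) = {}
closure: X∖int(X∖A) = X∖{5,2,3} = {4,1,6}
∂A = {4,1,6} minus {} = {4,1,6}

{4,1,6}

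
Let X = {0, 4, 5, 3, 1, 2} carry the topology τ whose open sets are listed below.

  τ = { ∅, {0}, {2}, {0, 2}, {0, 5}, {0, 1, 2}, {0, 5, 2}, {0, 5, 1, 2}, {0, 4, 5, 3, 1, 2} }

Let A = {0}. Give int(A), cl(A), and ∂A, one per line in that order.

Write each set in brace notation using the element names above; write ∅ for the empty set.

int(A) = {0}
cl(A)  = {0, 4, 5, 3, 1}
∂A     = {4, 5, 3, 1}

interior: largest open inside A is {0} (from ∅, {0})
cl via duality: int({4, 5, 3, 1, 2}) = {2}, so X∖{2} = {0, 4, 5, 3, 1}
cl∖int = {4, 5, 3, 1}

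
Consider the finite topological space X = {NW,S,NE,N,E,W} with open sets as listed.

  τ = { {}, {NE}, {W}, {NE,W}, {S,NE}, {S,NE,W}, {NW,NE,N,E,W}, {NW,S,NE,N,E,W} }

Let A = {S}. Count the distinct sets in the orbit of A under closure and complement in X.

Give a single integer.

4

closure: X∖int(X∖A) = X∖{NW,NE,N,E,W} = {S}
Let k=closure and c=complement:
  1. A     = {S}
  2. cA    = {NW,NE,N,E,W}
  3. kcA   = {NW,S,NE,N,E,W}
  4. ckcA  = {}
— saturated at 4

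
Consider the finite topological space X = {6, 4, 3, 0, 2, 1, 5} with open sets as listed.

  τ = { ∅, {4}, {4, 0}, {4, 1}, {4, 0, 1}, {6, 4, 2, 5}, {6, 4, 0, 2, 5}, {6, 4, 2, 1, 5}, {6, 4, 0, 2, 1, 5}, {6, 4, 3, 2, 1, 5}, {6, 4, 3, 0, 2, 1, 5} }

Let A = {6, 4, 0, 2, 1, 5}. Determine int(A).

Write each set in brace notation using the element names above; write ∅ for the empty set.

{6, 4, 0, 2, 1, 5}

interior: largest open inside A is {6, 4, 0, 2, 1, 5} (from ∅, {4}, {4, 0}, {4, 1}, {4, 0, 1}, {6, 4, 2, 5}, {6, 4, 0, 2, 5}, {6, 4, 2, 1, 5}, {6, 4, 0, 2, 1, 5})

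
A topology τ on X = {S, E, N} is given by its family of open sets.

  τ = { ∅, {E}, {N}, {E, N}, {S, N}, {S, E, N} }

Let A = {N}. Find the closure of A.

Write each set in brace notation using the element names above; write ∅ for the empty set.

cl via duality: int({S, E}) = {E}, so X∖{E} = {S, N}

{S, N}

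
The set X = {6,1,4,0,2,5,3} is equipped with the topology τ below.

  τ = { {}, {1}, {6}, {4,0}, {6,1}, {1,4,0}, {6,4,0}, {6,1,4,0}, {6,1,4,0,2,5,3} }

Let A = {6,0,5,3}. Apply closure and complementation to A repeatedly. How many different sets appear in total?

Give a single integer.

10

closure: X∖int(X∖A) = X∖{1} = {6,4,0,2,5,3}
Let k=closure and c=complement:
  1. A     = {6,0,5,3}
  2. kA    = {6,4,0,2,5,3}
  3. cA    = {1,4,2}
  4. ckA   = {1}
  5. kcA   = {1,4,0,2,5,3}
  6. kckA  = {1,2,5,3}
  7. ckcA  = {6}
  8. ckckA = {6,4,0}
  9. kckcA = {6,2,5,3}
  10. ckckcA = {1,4,0}
— saturated at 10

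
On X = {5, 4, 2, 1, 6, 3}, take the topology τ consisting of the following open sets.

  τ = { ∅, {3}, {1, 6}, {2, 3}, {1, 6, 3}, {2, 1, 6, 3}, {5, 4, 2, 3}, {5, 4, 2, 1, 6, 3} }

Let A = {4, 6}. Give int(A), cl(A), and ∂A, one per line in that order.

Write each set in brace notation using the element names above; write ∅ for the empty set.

int(A) = ∅
cl(A)  = {5, 4, 1, 6}
∂A     = {5, 4, 1, 6}

interior: largest open inside A is ∅ (from ∅)
cl via duality: int({5, 2, 1, 3}) = {2, 3}, so X∖{2, 3} = {5, 4, 1, 6}
cl∖int = {5, 4, 1, 6}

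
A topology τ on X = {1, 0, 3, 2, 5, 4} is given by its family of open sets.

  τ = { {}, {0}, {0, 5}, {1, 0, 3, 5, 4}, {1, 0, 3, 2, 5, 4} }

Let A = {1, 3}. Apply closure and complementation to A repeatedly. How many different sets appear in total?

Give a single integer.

complement {0, 2, 5, 4}; its interior {0, 5}; cl(A) = X∖{0, 5} = {1, 3, 2, 4}
With k = closure, c = complement:
  1. A     = {1, 3}
  2. kA    = {1, 3, 2, 4}
  3. cA    = {0, 2, 5, 4}
  4. ckA   = {0, 5}
  5. kcA   = {1, 0, 3, 2, 5, 4}
  6. ckcA  = {}
k, c of each give nothing new

6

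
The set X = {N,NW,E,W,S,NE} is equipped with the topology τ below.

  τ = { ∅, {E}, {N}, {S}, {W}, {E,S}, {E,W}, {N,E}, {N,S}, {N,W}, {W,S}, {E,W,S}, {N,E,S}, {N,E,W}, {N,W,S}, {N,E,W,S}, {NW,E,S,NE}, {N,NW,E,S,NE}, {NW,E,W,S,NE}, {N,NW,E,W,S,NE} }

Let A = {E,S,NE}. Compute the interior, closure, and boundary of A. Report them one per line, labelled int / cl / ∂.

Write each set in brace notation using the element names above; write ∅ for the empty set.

opens ⊆ A: ∅, {S}, {E}, {E,S}; union → int = {E,S}
complement {N,NW,W}; its interior {N,W}; cl(A) = X∖{N,W} = {NW,E,S,NE}
boundary = {NW,E,S,NE} ∖ {E,S} = {NW,NE}

int(A) = {E,S}
cl(A)  = {NW,E,S,NE}
∂A     = {NW,NE}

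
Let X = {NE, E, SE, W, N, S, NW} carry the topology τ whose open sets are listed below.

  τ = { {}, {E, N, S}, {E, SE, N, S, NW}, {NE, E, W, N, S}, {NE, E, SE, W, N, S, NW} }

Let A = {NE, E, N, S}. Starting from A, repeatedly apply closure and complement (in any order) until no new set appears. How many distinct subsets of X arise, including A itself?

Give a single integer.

complement {SE, W, NW}; its interior {}; cl(A) = X∖{} = {NE, E, SE, W, N, S, NW}
With k = closure, c = complement:
  1. A     = {NE, E, N, S}
  2. kA    = {NE, E, SE, W, N, S, NW}
  3. cA    = {SE, W, NW}
  4. ckA   = {}
  5. kcA   = {NE, SE, W, NW}
  6. ckcA  = {E, N, S}
k, c of each give nothing new

6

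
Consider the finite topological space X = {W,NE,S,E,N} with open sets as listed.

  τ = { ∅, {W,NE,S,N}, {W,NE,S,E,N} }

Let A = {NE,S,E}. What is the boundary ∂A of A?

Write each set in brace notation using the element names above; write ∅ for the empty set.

{W,NE,S,E,N}

U open, U⊆A: ∅. int(A) = ⋃ = ∅
X∖A={W,N}, int(X∖A)=∅, hence cl(A)={W,NE,S,E,N}
∂A: remove int from cl → {W,NE,S,E,N}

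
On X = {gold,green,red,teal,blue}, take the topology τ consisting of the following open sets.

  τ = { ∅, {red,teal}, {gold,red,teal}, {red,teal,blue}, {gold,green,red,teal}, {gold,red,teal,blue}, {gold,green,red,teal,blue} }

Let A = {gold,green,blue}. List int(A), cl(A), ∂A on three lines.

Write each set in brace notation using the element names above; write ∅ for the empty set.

open subsets of A: ∅; so int(A) = ∅
closure: X∖int(X∖A) = X∖{red,teal} = {gold,green,blue}
∂A = {gold,green,blue} minus ∅ = {gold,green,blue}

int(A) = ∅
cl(A)  = {gold,green,blue}
∂A     = {gold,green,blue}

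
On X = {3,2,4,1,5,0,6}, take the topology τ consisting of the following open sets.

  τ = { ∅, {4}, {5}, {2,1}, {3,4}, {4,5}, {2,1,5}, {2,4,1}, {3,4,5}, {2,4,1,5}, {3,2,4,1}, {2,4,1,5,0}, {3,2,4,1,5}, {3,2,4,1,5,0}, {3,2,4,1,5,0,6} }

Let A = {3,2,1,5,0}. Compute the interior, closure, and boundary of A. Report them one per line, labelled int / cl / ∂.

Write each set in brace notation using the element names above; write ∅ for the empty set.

opens ⊆ A: ∅, {5}, {2,1}, {2,1,5}; union → int = {2,1,5}
complement {4,6}; its interior {4}; cl(A) = X∖{4} = {3,2,1,5,0,6}
boundary = {3,2,1,5,0,6} ∖ {2,1,5} = {3,0,6}

int(A) = {2,1,5}
cl(A)  = {3,2,1,5,0,6}
∂A     = {3,0,6}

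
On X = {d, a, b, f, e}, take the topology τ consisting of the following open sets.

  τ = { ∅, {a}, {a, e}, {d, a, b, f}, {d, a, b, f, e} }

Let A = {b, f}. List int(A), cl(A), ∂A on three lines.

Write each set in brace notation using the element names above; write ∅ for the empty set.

int(A) = ∅
cl(A)  = {d, b, f}
∂A     = {d, b, f}

U open, U⊆A: ∅. int(A) = ⋃ = ∅
X∖A={d, a, e}, int(X∖A)={a, e}, hence cl(A)={d, b, f}
∂A: remove int from cl → {d, b, f}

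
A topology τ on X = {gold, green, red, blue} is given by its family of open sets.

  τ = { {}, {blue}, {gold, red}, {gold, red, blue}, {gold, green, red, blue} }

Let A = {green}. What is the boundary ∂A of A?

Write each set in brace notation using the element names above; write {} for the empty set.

{green}

opens ⊆ A: {}; union → int = {}
complement {gold, red, blue}; its interior {gold, red, blue}; cl(A) = X∖{gold, red, blue} = {green}
boundary = {green} ∖ {} = {green}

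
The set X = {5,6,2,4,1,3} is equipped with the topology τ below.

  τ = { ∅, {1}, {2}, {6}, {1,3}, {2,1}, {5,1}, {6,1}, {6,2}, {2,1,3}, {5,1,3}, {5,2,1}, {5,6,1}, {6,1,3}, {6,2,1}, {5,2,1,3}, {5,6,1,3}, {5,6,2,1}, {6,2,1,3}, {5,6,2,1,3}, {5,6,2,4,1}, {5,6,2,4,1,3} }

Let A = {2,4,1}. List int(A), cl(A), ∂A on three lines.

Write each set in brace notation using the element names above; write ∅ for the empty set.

int(A) = {2,1}
cl(A)  = {5,2,4,1,3}
∂A     = {5,4,3}

open subsets of A: ∅, {1}, {2}, {2,1}; so int(A) = {2,1}
closure: X∖int(X∖A) = X∖{6} = {5,2,4,1,3}
∂A = {5,2,4,1,3} minus {2,1} = {5,4,3}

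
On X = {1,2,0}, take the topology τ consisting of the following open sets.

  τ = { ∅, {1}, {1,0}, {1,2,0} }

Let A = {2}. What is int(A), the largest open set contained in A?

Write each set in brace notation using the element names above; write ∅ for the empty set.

∅

opens ⊆ A: ∅; union → int = ∅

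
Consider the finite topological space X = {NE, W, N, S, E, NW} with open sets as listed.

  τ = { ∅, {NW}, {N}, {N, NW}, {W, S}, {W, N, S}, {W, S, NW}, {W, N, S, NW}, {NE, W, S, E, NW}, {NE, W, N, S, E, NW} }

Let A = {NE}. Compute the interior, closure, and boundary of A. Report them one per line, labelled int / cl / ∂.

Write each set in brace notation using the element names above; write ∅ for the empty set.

int(A) = ∅
cl(A)  = {NE, E}
∂A     = {NE, E}

interior: largest open inside A is ∅ (from ∅)
cl via duality: int({W, N, S, E, NW}) = {W, N, S, NW}, so X∖{W, N, S, NW} = {NE, E}
cl∖int = {NE, E}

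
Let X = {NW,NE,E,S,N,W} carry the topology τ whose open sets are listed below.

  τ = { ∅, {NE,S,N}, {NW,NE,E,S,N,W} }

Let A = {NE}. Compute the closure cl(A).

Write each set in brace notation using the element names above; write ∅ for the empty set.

complement {NW,E,S,N,W}; its interior ∅; cl(A) = X∖∅ = {NW,NE,E,S,N,W}

{NW,NE,E,S,N,W}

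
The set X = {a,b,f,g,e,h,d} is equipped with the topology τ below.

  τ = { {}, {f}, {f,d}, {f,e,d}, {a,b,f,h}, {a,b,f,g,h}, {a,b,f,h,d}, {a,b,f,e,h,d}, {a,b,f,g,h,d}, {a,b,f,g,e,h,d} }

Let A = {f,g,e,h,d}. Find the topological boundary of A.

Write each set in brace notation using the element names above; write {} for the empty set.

{a,b,g,h}

interior: largest open inside A is {f,e,d} (from {}, {f}, {f,d}, {f,e,d})
cl via duality: int({a,b}) = {}, so X∖{} = {a,b,f,g,e,h,d}
cl∖int = {a,b,g,h}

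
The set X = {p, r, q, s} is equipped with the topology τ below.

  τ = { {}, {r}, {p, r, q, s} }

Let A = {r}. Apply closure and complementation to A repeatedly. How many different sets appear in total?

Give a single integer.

X∖A={p, q, s}, int(X∖A)={}, hence cl(A)={p, r, q, s}
Orbit (k=closure, c=complement):
  1. A     = {r}
  2. kA    = {p, r, q, s}
  3. cA    = {p, q, s}
  4. ckA   = {}
(closed under both — stop)

4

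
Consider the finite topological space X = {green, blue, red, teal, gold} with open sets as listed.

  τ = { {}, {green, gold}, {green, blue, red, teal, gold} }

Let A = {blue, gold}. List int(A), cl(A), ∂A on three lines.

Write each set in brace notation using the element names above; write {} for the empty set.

int(A) = {}
cl(A)  = {green, blue, red, teal, gold}
∂A     = {green, blue, red, teal, gold}

U open, U⊆A: {}. int(A) = ⋃ = {}
X∖A={green, red, teal}, int(X∖A)={}, hence cl(A)={green, blue, red, teal, gold}
∂A: remove int from cl → {green, blue, red, teal, gold}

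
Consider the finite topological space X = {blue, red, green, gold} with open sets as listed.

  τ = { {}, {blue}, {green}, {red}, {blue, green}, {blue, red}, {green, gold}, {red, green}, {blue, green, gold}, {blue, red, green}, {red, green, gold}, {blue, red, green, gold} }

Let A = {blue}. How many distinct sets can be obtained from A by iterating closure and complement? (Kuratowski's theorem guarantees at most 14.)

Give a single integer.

2

complement {red, green, gold}; its interior {red, green, gold}; cl(A) = X∖{red, green, gold} = {blue}
With k = closure, c = complement:
  1. A     = {blue}
  2. cA    = {red, green, gold}
k, c of each give nothing new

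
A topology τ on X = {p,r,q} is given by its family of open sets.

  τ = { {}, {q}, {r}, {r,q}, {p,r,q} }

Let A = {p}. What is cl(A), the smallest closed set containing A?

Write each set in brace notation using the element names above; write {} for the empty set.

closure: X∖int(X∖A) = X∖{r,q} = {p}

{p}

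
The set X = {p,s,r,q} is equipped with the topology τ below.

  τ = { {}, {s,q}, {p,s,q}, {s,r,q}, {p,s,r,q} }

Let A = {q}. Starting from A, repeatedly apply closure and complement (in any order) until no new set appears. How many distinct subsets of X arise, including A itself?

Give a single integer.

4

complement {p,s,r}; its interior {}; cl(A) = X∖{} = {p,s,r,q}
With k = closure, c = complement:
  1. A     = {q}
  2. kA    = {p,s,r,q}
  3. cA    = {p,s,r}
  4. ckA   = {}
k, c of each give nothing new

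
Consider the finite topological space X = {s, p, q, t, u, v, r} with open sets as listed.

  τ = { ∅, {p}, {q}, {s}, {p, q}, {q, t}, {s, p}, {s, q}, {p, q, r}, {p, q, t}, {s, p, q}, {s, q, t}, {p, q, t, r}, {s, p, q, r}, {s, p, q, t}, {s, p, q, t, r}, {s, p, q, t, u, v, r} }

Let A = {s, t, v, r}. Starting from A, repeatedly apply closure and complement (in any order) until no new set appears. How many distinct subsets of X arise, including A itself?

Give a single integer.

8

complement {p, q, u}; its interior {p, q}; cl(A) = X∖{p, q} = {s, t, u, v, r}
With k = closure, c = complement:
  1. A     = {s, t, v, r}
  2. kA    = {s, t, u, v, r}
  3. cA    = {p, q, u}
  4. ckA   = {p, q}
  5. kcA   = {p, q, t, u, v, r}
  6. ckcA  = {s}
  7. kckcA = {s, u, v}
  8. ckckcA = {p, q, t, r}
k, c of each give nothing new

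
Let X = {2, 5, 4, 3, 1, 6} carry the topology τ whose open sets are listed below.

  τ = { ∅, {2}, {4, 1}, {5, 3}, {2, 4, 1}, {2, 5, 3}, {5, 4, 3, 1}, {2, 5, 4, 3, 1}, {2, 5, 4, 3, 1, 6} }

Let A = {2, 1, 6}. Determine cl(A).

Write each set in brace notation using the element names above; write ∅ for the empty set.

{2, 4, 1, 6}

complement {5, 4, 3}; its interior {5, 3}; cl(A) = X∖{5, 3} = {2, 4, 1, 6}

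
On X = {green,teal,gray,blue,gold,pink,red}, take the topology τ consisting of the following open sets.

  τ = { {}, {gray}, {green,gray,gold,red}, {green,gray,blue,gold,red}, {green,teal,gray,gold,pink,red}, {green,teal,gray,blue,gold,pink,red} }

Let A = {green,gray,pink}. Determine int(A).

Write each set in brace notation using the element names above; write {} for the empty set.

{gray}

open subsets of A: {}, {gray}; so int(A) = {gray}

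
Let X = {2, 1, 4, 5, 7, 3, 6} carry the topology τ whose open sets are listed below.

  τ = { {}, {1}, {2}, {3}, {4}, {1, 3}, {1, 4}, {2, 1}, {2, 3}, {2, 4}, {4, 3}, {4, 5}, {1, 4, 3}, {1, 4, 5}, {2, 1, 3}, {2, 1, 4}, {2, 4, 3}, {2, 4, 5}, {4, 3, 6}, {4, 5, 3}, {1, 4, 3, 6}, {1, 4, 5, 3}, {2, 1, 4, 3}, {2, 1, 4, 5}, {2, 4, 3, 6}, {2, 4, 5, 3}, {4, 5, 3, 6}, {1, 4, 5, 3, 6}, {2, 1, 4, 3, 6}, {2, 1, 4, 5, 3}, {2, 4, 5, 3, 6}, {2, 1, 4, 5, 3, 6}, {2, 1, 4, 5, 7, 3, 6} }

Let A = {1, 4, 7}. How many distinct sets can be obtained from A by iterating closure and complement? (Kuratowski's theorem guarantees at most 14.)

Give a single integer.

8

complement {2, 5, 3, 6}; its interior {2, 3}; cl(A) = X∖{2, 3} = {1, 4, 5, 7, 6}
With k = closure, c = complement:
  1. A     = {1, 4, 7}
  2. kA    = {1, 4, 5, 7, 6}
  3. cA    = {2, 5, 3, 6}
  4. ckA   = {2, 3}
  5. kcA   = {2, 5, 7, 3, 6}
  6. kckA  = {2, 7, 3, 6}
  7. ckcA  = {1, 4}
  8. ckckA = {1, 4, 5}
k, c of each give nothing new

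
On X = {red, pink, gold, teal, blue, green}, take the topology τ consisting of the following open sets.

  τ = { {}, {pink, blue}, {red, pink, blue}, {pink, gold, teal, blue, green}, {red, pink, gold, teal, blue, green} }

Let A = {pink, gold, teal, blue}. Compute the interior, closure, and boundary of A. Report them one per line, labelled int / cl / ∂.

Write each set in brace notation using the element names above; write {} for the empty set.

interior: largest open inside A is {pink, blue} (from {}, {pink, blue})
cl via duality: int({red, green}) = {}, so X∖{} = {red, pink, gold, teal, blue, green}
cl∖int = {red, gold, teal, green}

int(A) = {pink, blue}
cl(A)  = {red, pink, gold, teal, blue, green}
∂A     = {red, gold, teal, green}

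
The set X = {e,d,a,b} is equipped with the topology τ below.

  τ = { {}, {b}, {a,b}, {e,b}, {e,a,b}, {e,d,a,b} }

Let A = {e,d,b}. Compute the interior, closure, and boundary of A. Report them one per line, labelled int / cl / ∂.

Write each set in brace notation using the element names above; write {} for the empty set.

interior: largest open inside A is {e,b} (from {}, {b}, {e,b})
cl via duality: int({a}) = {}, so X∖{} = {e,d,a,b}
cl∖int = {d,a}

int(A) = {e,b}
cl(A)  = {e,d,a,b}
∂A     = {d,a}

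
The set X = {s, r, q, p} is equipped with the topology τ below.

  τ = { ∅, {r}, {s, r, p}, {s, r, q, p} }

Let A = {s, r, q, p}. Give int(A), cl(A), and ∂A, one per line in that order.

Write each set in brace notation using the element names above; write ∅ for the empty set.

int(A) = {s, r, q, p}
cl(A)  = {s, r, q, p}
∂A     = ∅

interior: largest open inside A is {s, r, q, p} (from ∅, {r}, {s, r, p}, {s, r, q, p})
cl via duality: int(∅) = ∅, so X∖∅ = {s, r, q, p}
cl∖int = ∅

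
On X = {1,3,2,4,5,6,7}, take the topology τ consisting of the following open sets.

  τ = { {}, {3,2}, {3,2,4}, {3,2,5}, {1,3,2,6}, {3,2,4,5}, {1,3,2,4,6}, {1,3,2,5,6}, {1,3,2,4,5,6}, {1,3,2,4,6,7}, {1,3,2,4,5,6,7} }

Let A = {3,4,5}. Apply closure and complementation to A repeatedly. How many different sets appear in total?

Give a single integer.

complement {1,2,6,7}; its interior {}; cl(A) = X∖{} = {1,3,2,4,5,6,7}
With k = closure, c = complement:
  1. A     = {3,4,5}
  2. kA    = {1,3,2,4,5,6,7}
  3. cA    = {1,2,6,7}
  4. ckA   = {}
k, c of each give nothing new

4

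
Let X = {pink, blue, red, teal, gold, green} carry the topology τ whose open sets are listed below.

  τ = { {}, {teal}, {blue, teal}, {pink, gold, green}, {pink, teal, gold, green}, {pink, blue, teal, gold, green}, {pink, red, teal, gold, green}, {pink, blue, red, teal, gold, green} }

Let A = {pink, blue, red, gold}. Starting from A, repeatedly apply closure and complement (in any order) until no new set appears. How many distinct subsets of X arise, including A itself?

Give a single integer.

closure: X∖int(X∖A) = X∖{teal} = {pink, blue, red, gold, green}
Let k=closure and c=complement:
  1. A     = {pink, blue, red, gold}
  2. kA    = {pink, blue, red, gold, green}
  3. cA    = {teal, green}
  4. ckA   = {teal}
  5. kcA   = {pink, blue, red, teal, gold, green}
  6. kckA  = {blue, red, teal}
  7. ckcA  = {}
  8. ckckA = {pink, gold, green}
  9. kckckA = {pink, red, gold, green}
  10. ckckckA = {blue, teal}
— saturated at 10

10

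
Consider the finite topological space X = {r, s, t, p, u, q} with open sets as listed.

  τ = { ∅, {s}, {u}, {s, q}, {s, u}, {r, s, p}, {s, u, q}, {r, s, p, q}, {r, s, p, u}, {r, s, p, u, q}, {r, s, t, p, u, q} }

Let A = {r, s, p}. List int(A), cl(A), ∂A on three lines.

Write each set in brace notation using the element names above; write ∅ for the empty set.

interior: largest open inside A is {r, s, p} (from ∅, {s}, {r, s, p})
cl via duality: int({t, u, q}) = {u}, so X∖{u} = {r, s, t, p, q}
cl∖int = {t, q}

int(A) = {r, s, p}
cl(A)  = {r, s, t, p, q}
∂A     = {t, q}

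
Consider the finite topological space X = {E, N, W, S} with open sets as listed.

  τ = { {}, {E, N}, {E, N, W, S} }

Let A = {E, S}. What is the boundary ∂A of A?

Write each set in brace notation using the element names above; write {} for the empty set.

U open, U⊆A: {}. int(A) = ⋃ = {}
X∖A={N, W}, int(X∖A)={}, hence cl(A)={E, N, W, S}
∂A: remove int from cl → {E, N, W, S}

{E, N, W, S}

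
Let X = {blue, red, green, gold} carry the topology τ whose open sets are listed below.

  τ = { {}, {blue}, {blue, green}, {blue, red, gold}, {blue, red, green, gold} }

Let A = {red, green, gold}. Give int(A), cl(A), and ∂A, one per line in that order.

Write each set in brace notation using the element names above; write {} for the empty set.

int(A) = {}
cl(A)  = {red, green, gold}
∂A     = {red, green, gold}

open subsets of A: {}; so int(A) = {}
closure: X∖int(X∖A) = X∖{blue} = {red, green, gold}
∂A = {red, green, gold} minus {} = {red, green, gold}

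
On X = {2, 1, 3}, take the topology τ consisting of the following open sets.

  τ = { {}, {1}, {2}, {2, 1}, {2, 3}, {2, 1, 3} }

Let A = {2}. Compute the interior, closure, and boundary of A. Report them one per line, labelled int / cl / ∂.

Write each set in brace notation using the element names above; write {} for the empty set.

int(A) = {2}
cl(A)  = {2, 3}
∂A     = {3}

interior: largest open inside A is {2} (from {}, {2})
cl via duality: int({1, 3}) = {1}, so X∖{1} = {2, 3}
cl∖int = {3}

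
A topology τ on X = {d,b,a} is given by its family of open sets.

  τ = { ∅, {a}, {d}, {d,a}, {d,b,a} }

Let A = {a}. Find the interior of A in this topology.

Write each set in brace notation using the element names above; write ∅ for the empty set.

{a}

interior: largest open inside A is {a} (from ∅, {a})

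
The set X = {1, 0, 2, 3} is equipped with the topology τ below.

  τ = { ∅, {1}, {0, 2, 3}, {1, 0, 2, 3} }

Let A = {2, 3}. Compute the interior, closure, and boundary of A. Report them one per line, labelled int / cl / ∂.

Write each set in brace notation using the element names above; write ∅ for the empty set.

interior: largest open inside A is ∅ (from ∅)
cl via duality: int({1, 0}) = {1}, so X∖{1} = {0, 2, 3}
cl∖int = {0, 2, 3}

int(A) = ∅
cl(A)  = {0, 2, 3}
∂A     = {0, 2, 3}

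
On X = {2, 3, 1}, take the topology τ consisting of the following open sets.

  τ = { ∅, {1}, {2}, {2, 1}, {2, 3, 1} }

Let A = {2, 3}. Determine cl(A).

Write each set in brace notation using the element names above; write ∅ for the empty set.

{2, 3}

cl via duality: int({1}) = {1}, so X∖{1} = {2, 3}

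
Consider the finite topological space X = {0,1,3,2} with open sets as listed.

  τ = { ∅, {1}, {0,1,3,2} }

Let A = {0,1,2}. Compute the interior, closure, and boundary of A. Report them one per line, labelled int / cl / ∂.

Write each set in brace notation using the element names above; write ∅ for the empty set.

U open, U⊆A: ∅, {1}. int(A) = ⋃ = {1}
X∖A={3}, int(X∖A)=∅, hence cl(A)={0,1,3,2}
∂A: remove int from cl → {0,3,2}

int(A) = {1}
cl(A)  = {0,1,3,2}
∂A     = {0,3,2}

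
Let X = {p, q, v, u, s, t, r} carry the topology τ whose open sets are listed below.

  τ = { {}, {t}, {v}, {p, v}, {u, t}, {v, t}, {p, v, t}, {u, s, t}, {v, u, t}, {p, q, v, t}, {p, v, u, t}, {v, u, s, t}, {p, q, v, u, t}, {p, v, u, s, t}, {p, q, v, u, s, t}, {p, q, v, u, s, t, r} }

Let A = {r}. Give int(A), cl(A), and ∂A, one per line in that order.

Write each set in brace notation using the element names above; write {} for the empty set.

interior: largest open inside A is {} (from {})
cl via duality: int({p, q, v, u, s, t}) = {p, q, v, u, s, t}, so X∖{p, q, v, u, s, t} = {r}
cl∖int = {r}

int(A) = {}
cl(A)  = {r}
∂A     = {r}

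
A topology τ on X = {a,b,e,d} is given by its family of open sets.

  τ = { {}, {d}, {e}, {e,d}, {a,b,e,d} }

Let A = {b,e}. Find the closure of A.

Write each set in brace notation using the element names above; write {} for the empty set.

{a,b,e}

complement {a,d}; its interior {d}; cl(A) = X∖{d} = {a,b,e}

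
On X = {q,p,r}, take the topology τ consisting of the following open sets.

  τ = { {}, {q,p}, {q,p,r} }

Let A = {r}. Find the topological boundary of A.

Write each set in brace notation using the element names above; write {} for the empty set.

interior: largest open inside A is {} (from {})
cl via duality: int({q,p}) = {q,p}, so X∖{q,p} = {r}
cl∖int = {r}

{r}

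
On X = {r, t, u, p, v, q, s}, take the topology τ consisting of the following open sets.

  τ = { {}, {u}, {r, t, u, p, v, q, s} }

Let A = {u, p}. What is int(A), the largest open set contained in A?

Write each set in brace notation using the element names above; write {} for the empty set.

interior: largest open inside A is {u} (from {}, {u})

{u}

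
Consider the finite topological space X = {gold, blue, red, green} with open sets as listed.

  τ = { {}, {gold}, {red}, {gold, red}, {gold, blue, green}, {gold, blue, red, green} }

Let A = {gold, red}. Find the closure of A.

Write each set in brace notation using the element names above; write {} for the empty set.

closure: X∖int(X∖A) = X∖{} = {gold, blue, red, green}

{gold, blue, red, green}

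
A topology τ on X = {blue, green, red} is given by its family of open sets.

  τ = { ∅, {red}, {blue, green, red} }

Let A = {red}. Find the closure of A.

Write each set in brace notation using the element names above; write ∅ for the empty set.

closure: X∖int(X∖A) = X∖∅ = {blue, green, red}

{blue, green, red}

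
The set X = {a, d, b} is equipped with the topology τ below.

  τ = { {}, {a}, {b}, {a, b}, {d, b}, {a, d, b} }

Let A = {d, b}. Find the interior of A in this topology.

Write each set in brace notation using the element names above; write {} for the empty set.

{d, b}

interior: largest open inside A is {d, b} (from {}, {b}, {d, b})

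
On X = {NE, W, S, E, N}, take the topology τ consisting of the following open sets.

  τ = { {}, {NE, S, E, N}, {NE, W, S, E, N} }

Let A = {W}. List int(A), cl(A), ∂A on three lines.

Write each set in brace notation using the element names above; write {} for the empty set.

int(A) = {}
cl(A)  = {W}
∂A     = {W}

opens ⊆ A: {}; union → int = {}
complement {NE, S, E, N}; its interior {NE, S, E, N}; cl(A) = X∖{NE, S, E, N} = {W}
boundary = {W} ∖ {} = {W}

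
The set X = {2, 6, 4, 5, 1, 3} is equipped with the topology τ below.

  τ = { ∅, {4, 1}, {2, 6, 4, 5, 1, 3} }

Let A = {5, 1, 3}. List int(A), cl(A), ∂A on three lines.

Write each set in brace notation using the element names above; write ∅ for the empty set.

opens ⊆ A: ∅; union → int = ∅
complement {2, 6, 4}; its interior ∅; cl(A) = X∖∅ = {2, 6, 4, 5, 1, 3}
boundary = {2, 6, 4, 5, 1, 3} ∖ ∅ = {2, 6, 4, 5, 1, 3}

int(A) = ∅
cl(A)  = {2, 6, 4, 5, 1, 3}
∂A     = {2, 6, 4, 5, 1, 3}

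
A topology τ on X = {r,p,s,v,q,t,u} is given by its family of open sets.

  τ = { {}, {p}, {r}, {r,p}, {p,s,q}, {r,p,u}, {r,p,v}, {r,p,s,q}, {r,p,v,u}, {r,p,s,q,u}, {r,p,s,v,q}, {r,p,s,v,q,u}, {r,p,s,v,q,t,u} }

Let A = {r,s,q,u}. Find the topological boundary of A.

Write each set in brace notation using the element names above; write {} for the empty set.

interior: largest open inside A is {r} (from {}, {r})
cl via duality: int({p,v,t}) = {p}, so X∖{p} = {r,s,v,q,t,u}
cl∖int = {s,v,q,t,u}

{s,v,q,t,u}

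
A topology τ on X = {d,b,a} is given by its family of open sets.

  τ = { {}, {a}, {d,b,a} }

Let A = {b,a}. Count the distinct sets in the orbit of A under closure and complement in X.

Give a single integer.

closure: X∖int(X∖A) = X∖{} = {d,b,a}
Let k=closure and c=complement:
  1. A     = {b,a}
  2. kA    = {d,b,a}
  3. cA    = {d}
  4. ckA   = {}
  5. kcA   = {d,b}
  6. ckcA  = {a}
— saturated at 6

6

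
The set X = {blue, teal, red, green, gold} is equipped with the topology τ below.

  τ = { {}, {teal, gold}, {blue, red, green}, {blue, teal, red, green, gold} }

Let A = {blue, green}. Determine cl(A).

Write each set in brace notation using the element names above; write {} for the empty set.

{blue, red, green}

closure: X∖int(X∖A) = X∖{teal, gold} = {blue, red, green}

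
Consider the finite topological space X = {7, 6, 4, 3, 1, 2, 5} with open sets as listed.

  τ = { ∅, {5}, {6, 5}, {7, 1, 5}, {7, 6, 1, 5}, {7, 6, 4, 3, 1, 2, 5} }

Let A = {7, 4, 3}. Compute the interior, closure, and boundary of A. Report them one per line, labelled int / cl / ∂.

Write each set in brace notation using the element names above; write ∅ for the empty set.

open subsets of A: ∅; so int(A) = ∅
closure: X∖int(X∖A) = X∖{6, 5} = {7, 4, 3, 1, 2}
∂A = {7, 4, 3, 1, 2} minus ∅ = {7, 4, 3, 1, 2}

int(A) = ∅
cl(A)  = {7, 4, 3, 1, 2}
∂A     = {7, 4, 3, 1, 2}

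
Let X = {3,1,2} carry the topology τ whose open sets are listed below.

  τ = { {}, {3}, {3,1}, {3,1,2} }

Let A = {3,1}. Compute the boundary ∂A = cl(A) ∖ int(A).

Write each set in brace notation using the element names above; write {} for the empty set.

U open, U⊆A: {}, {3}, {3,1}. int(A) = ⋃ = {3,1}
X∖A={2}, int(X∖A)={}, hence cl(A)={3,1,2}
∂A: remove int from cl → {2}

{2}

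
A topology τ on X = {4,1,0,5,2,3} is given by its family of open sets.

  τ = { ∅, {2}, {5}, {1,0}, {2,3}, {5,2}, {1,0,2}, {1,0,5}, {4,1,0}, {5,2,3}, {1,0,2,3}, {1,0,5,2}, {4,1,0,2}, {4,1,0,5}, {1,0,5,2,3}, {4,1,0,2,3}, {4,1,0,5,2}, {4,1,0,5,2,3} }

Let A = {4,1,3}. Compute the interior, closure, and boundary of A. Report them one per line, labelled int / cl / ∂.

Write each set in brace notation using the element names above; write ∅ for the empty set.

opens ⊆ A: ∅; union → int = ∅
complement {0,5,2}; its interior {5,2}; cl(A) = X∖{5,2} = {4,1,0,3}
boundary = {4,1,0,3} ∖ ∅ = {4,1,0,3}

int(A) = ∅
cl(A)  = {4,1,0,3}
∂A     = {4,1,0,3}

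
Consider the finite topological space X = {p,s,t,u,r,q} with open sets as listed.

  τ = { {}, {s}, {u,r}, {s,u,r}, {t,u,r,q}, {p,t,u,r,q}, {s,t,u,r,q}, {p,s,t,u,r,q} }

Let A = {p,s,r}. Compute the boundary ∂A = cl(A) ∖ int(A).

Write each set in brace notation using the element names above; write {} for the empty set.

{p,t,u,r,q}

opens ⊆ A: {}, {s}; union → int = {s}
complement {t,u,q}; its interior {}; cl(A) = X∖{} = {p,s,t,u,r,q}
boundary = {p,s,t,u,r,q} ∖ {s} = {p,t,u,r,q}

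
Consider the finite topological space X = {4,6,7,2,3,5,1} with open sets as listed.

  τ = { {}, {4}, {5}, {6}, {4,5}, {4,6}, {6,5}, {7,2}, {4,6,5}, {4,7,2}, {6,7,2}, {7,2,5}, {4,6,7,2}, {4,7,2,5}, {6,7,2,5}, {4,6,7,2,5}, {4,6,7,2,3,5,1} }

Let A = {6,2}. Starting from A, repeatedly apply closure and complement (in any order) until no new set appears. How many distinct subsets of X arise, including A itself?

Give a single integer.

X∖A={4,7,3,5,1}, int(X∖A)={4,5}, hence cl(A)={6,7,2,3,1}
Orbit (k=closure, c=complement):
  1. A     = {6,2}
  2. kA    = {6,7,2,3,1}
  3. cA    = {4,7,3,5,1}
  4. ckA   = {4,5}
  5. kcA   = {4,7,2,3,5,1}
  6. kckA  = {4,3,5,1}
  7. ckcA  = {6}
  8. ckckA = {6,7,2}
  9. kckcA = {6,3,1}
  10. ckckcA = {4,7,2,5}
(closed under both — stop)

10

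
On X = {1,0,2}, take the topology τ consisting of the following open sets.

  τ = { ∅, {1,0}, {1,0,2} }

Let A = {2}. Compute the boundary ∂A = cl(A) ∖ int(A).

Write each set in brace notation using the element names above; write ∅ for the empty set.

{2}

opens ⊆ A: ∅; union → int = ∅
complement {1,0}; its interior {1,0}; cl(A) = X∖{1,0} = {2}
boundary = {2} ∖ ∅ = {2}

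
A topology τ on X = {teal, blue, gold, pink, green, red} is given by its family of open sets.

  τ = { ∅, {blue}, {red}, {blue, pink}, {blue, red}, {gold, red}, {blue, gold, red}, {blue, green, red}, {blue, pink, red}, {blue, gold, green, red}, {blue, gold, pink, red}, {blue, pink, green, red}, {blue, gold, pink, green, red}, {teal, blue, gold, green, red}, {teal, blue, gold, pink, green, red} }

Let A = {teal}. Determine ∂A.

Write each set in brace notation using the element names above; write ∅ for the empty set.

U open, U⊆A: ∅. int(A) = ⋃ = ∅
X∖A={blue, gold, pink, green, red}, int(X∖A)={blue, gold, pink, green, red}, hence cl(A)={teal}
∂A: remove int from cl → {teal}

{teal}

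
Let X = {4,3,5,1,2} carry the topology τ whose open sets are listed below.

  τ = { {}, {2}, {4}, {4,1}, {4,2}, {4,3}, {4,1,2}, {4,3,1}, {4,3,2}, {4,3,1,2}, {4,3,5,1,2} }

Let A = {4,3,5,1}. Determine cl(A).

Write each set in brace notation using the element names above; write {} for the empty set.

{4,3,5,1}

X∖A={2}, int(X∖A)={2}, hence cl(A)={4,3,5,1}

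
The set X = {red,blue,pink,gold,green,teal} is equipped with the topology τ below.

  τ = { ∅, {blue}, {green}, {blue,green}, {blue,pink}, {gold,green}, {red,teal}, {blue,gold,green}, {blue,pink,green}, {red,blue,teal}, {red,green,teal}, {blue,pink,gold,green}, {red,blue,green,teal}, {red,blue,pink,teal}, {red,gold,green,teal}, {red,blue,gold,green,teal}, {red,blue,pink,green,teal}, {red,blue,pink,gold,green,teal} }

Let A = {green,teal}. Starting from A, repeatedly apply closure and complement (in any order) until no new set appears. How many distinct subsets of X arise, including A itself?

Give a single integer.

8

X∖A={red,blue,pink,gold}, int(X∖A)={blue,pink}, hence cl(A)={red,gold,green,teal}
Orbit (k=closure, c=complement):
  1. A     = {green,teal}
  2. kA    = {red,gold,green,teal}
  3. cA    = {red,blue,pink,gold}
  4. ckA   = {blue,pink}
  5. kcA   = {red,blue,pink,gold,teal}
  6. ckcA  = {green}
  7. kckcA = {gold,green}
  8. ckckcA = {red,blue,pink,teal}
(closed under both — stop)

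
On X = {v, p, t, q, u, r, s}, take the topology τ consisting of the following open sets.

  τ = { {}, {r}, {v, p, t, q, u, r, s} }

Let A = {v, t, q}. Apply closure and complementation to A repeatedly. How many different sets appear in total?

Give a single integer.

6

cl via duality: int({p, u, r, s}) = {r}, so X∖{r} = {v, p, t, q, u, s}
Write k for closure, c for complement:
  1. A     = {v, t, q}
  2. kA    = {v, p, t, q, u, s}
  3. cA    = {p, u, r, s}
  4. ckA   = {r}
  5. kcA   = {v, p, t, q, u, r, s}
  6. ckcA  = {}
applying k or c yields no new set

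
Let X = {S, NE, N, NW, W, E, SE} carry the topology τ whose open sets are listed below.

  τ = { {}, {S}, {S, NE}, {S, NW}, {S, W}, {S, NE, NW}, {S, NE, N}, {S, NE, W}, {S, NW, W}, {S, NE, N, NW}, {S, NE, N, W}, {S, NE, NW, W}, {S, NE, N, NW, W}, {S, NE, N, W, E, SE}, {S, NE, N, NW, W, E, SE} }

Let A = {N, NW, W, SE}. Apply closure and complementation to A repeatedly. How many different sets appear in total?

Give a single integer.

closure: X∖int(X∖A) = X∖{S, NE} = {N, NW, W, E, SE}
Let k=closure and c=complement:
  1. A     = {N, NW, W, SE}
  2. kA    = {N, NW, W, E, SE}
  3. cA    = {S, NE, E}
  4. ckA   = {S, NE}
  5. kcA   = {S, NE, N, NW, W, E, SE}
  6. ckcA  = {}
— saturated at 6

6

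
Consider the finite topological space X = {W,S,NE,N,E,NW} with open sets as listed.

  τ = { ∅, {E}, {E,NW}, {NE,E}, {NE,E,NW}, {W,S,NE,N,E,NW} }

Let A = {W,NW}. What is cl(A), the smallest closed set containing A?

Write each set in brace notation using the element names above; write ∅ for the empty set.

cl via duality: int({S,NE,N,E}) = {NE,E}, so X∖{NE,E} = {W,S,N,NW}

{W,S,N,NW}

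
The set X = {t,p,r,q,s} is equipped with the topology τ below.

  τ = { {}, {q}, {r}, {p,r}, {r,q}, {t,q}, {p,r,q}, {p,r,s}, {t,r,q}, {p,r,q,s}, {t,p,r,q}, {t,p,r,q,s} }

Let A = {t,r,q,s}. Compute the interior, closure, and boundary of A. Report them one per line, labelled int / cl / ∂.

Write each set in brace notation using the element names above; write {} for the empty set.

int(A) = {t,r,q}
cl(A)  = {t,p,r,q,s}
∂A     = {p,s}

interior: largest open inside A is {t,r,q} (from {}, {q}, {r}, {r,q}, {t,q}, {t,r,q})
cl via duality: int({p}) = {}, so X∖{} = {t,p,r,q,s}
cl∖int = {p,s}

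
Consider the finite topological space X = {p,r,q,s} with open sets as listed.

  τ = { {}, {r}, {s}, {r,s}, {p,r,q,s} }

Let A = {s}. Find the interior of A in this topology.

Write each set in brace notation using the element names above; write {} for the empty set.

{s}

interior: largest open inside A is {s} (from {}, {s})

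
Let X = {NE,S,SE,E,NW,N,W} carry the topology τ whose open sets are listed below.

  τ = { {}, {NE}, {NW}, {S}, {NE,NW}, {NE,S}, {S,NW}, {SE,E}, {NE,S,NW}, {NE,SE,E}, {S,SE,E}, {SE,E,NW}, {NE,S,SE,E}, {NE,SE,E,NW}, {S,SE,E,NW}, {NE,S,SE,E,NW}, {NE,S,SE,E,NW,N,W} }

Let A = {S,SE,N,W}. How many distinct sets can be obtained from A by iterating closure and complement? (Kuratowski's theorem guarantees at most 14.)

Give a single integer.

10

X∖A={NE,E,NW}, int(X∖A)={NE,NW}, hence cl(A)={S,SE,E,N,W}
Orbit (k=closure, c=complement):
  1. A     = {S,SE,N,W}
  2. kA    = {S,SE,E,N,W}
  3. cA    = {NE,E,NW}
  4. ckA   = {NE,NW}
  5. kcA   = {NE,SE,E,NW,N,W}
  6. kckA  = {NE,NW,N,W}
  7. ckcA  = {S}
  8. ckckA = {S,SE,E}
  9. kckcA = {S,N,W}
  10. ckckcA = {NE,SE,E,NW}
(closed under both — stop)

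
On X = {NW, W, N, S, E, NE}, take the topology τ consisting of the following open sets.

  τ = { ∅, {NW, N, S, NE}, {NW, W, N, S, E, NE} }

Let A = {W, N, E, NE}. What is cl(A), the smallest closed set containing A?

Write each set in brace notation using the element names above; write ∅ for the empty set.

{NW, W, N, S, E, NE}

closure: X∖int(X∖A) = X∖∅ = {NW, W, N, S, E, NE}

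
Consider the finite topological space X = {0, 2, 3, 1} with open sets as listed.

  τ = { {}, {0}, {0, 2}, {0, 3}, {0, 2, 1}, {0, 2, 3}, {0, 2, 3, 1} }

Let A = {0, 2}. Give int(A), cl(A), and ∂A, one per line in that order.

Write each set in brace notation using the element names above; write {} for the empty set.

open subsets of A: {}, {0}, {0, 2}; so int(A) = {0, 2}
closure: X∖int(X∖A) = X∖{} = {0, 2, 3, 1}
∂A = {0, 2, 3, 1} minus {0, 2} = {3, 1}

int(A) = {0, 2}
cl(A)  = {0, 2, 3, 1}
∂A     = {3, 1}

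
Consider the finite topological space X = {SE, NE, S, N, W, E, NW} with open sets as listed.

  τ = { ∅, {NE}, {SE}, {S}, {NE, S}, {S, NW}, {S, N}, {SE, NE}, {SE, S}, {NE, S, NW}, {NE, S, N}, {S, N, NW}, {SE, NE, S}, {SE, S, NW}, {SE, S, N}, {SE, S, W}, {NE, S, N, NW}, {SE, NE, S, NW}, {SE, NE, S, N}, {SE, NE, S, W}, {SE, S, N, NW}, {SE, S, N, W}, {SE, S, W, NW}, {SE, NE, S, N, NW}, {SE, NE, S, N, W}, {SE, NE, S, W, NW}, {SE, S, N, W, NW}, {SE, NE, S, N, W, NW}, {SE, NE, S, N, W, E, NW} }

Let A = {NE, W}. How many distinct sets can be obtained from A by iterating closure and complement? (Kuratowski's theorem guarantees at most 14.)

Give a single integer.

closure: X∖int(X∖A) = X∖{SE, S, N, NW} = {NE, W, E}
Let k=closure and c=complement:
  1. A     = {NE, W}
  2. kA    = {NE, W, E}
  3. cA    = {SE, S, N, E, NW}
  4. ckA   = {SE, S, N, NW}
  5. kcA   = {SE, S, N, W, E, NW}
  6. ckcA  = {NE}
  7. kckcA = {NE, E}
  8. ckckcA = {SE, S, N, W, NW}
— saturated at 8

8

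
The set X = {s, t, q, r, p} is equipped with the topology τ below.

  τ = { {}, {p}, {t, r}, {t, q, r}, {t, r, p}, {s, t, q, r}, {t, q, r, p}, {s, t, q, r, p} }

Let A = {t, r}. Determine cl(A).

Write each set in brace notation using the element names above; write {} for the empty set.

{s, t, q, r}

complement {s, q, p}; its interior {p}; cl(A) = X∖{p} = {s, t, q, r}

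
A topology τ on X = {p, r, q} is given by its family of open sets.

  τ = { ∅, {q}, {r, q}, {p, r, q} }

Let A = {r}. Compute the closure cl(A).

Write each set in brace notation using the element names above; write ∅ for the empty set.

{p, r}

complement {p, q}; its interior {q}; cl(A) = X∖{q} = {p, r}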